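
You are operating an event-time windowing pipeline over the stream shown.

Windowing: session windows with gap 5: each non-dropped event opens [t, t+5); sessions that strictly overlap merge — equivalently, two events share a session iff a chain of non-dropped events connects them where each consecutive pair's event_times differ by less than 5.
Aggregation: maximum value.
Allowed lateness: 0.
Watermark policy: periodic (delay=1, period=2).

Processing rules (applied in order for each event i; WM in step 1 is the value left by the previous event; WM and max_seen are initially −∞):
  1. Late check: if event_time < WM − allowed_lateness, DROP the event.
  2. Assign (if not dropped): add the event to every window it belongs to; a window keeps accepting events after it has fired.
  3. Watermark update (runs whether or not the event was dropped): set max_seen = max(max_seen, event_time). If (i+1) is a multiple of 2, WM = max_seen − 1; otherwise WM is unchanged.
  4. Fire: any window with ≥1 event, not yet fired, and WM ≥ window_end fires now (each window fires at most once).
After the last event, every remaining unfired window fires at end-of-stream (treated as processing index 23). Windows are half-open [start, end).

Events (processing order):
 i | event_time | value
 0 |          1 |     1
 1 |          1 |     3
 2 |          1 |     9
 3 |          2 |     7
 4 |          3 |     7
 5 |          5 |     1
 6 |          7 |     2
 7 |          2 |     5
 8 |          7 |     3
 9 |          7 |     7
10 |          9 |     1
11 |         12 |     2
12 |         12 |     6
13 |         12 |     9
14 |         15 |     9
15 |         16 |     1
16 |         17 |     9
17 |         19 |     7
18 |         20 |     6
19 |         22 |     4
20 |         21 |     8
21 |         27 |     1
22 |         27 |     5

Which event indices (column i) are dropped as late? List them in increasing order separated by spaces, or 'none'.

7

i=0 t=1 v=1: → [1,6); WM=−∞
i=1 t=1 v=3: → [1,6); WM=0
i=2 t=1 v=9: → [1,6); WM=0
i=3 t=2 v=7: → [1,7); WM=1
i=4 t=3 v=7: → [1,8); WM=1
i=5 t=5 v=1: → [1,10); WM=4
i=6 t=7 v=2: → [1,12); WM=4
i=7 t=2 v=5: DROP (t<4-0); WM=6
i=8 t=7 v=3: → [1,12); WM=6
i=9 t=7 v=7: → [1,12); WM=6
i=10 t=9 v=1: → [1,14); WM=6
i=11 t=12 v=2: → [1,17); WM=11
i=12 t=12 v=6: → [1,17); WM=11
i=13 t=12 v=9: → [1,17); WM=11
i=14 t=15 v=9: → [1,20); WM=11
i=15 t=16 v=1: → [1,21); WM=15
i=16 t=17 v=9: → [1,22); WM=15
i=17 t=19 v=7: → [1,24); WM=18
i=18 t=20 v=6: → [1,25); WM=18
i=19 t=22 v=4: → [1,27); WM=21
i=20 t=21 v=8: → [1,27); WM=21
i=21 t=27 v=1: → [27,32); WM=26
i=22 t=27 v=5: → [27,32); WM=26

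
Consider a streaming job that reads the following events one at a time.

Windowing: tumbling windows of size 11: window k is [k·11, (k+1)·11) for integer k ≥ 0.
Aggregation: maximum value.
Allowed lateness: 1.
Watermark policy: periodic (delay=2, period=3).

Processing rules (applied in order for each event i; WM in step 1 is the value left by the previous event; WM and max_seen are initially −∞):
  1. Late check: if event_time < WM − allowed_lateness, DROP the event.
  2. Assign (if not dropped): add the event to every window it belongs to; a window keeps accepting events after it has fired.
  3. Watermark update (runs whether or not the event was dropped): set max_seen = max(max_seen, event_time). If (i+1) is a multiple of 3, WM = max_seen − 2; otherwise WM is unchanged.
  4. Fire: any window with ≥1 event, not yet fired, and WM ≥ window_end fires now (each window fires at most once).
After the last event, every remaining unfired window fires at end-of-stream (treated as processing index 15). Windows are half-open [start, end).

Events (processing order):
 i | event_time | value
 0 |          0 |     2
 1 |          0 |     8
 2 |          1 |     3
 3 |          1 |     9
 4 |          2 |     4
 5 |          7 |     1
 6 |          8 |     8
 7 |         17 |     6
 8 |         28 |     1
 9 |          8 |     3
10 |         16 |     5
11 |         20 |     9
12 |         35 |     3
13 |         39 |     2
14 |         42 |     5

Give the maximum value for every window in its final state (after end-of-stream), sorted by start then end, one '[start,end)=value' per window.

i=0 t=0 v=2: → [0,11); WM=−∞
i=1 t=0 v=8: → [0,11); WM=−∞
i=2 t=1 v=3: → [0,11); WM=-1
i=3 t=1 v=9: → [0,11); WM=-1
i=4 t=2 v=4: → [0,11); WM=-1
i=5 t=7 v=1: → [0,11); WM=5
i=6 t=8 v=8: → [0,11); WM=5
i=7 t=17 v=6: → [11,22); WM=5
i=8 t=28 v=1: → [22,33); WM=26; [0,11) fires=9 [11,22) fires=6
i=9 t=8 v=3: DROP (t<26-1); WM=26
i=10 t=16 v=5: DROP (t<26-1); WM=26
i=11 t=20 v=9: DROP (t<26-1); WM=26
i=12 t=35 v=3: → [33,44); WM=26
i=13 t=39 v=2: → [33,44); WM=26
i=14 t=42 v=5: → [33,44); WM=40; [22,33) fires=1

[0,11)=9 [11,22)=6 [22,33)=1 [33,44)=5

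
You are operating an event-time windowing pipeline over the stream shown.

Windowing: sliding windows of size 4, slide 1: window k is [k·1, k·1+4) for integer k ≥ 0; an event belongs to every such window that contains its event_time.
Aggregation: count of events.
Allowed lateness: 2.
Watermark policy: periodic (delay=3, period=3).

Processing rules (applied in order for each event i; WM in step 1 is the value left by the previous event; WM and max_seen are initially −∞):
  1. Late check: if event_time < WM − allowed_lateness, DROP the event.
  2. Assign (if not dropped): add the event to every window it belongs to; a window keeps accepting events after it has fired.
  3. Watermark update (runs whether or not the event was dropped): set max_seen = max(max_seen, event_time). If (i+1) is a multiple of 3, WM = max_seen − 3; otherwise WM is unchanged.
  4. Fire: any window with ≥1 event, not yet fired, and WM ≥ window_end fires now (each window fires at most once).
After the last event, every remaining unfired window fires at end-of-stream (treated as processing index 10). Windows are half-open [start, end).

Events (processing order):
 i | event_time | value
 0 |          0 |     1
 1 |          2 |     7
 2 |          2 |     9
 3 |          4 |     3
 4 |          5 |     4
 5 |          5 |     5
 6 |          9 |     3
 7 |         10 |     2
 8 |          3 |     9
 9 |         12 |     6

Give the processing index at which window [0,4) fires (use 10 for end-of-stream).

8

i=0 t=0 v=1: → [0,4); WM=−∞
i=1 t=2 v=7: → [2,6),[1,5),[0,4); WM=−∞
i=2 t=2 v=9: → [2,6),[1,5),[0,4); WM=-1
i=3 t=4 v=3: → [4,8),[3,7),[2,6),[1,5); WM=-1
i=4 t=5 v=4: → [5,9),[4,8),[3,7),[2,6); WM=-1
i=5 t=5 v=5: → [5,9),[4,8),[3,7),[2,6); WM=2
i=6 t=9 v=3: → [9,13),[8,12),[7,11),[6,10); WM=2
i=7 t=10 v=2: → [10,14),[9,13),[8,12),[7,11); WM=2
i=8 t=3 v=9: → [3,7),[2,6),[1,5),[0,4); WM=7; [0,4) fires=4 [1,5) fires=4 [2,6) fires=6 [3,7) fires=4
i=9 t=12 v=6: → [12,16),[11,15),[10,14),[9,13); WM=7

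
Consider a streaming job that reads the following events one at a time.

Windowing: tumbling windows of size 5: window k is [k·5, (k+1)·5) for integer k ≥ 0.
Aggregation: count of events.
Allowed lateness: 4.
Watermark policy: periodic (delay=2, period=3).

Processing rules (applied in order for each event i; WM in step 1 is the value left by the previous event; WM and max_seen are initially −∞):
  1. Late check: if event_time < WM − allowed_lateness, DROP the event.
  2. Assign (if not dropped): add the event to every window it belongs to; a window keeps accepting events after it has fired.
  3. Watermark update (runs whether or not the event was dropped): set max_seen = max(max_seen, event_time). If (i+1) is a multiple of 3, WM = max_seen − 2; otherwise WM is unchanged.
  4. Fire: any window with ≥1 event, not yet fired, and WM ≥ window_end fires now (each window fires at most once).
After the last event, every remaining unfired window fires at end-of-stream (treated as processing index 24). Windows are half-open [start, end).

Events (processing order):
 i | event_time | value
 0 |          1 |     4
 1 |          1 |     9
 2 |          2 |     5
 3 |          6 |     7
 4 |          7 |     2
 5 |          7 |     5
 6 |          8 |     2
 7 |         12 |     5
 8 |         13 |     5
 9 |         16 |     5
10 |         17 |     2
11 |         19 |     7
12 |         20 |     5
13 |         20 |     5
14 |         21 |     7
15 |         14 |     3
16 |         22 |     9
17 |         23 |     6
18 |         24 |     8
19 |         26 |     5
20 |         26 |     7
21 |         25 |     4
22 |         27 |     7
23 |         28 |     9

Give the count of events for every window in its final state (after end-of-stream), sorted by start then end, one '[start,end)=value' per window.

[0,5)=3 [5,10)=4 [10,15)=2 [15,20)=3 [20,25)=6 [25,30)=5

i=0 t=1 v=4: → [0,5); WM=−∞
i=1 t=1 v=9: → [0,5); WM=−∞
i=2 t=2 v=5: → [0,5); WM=0
i=3 t=6 v=7: → [5,10); WM=0
i=4 t=7 v=2: → [5,10); WM=0
i=5 t=7 v=5: → [5,10); WM=5; [0,5) fires=3
i=6 t=8 v=2: → [5,10); WM=5
i=7 t=12 v=5: → [10,15); WM=5
i=8 t=13 v=5: → [10,15); WM=11; [5,10) fires=4
i=9 t=16 v=5: → [15,20); WM=11
i=10 t=17 v=2: → [15,20); WM=11
i=11 t=19 v=7: → [15,20); WM=17; [10,15) fires=2
i=12 t=20 v=5: → [20,25); WM=17
i=13 t=20 v=5: → [20,25); WM=17
i=14 t=21 v=7: → [20,25); WM=19
i=15 t=14 v=3: DROP (t<19-4); WM=19
i=16 t=22 v=9: → [20,25); WM=19
i=17 t=23 v=6: → [20,25); WM=21; [15,20) fires=3
i=18 t=24 v=8: → [20,25); WM=21
i=19 t=26 v=5: → [25,30); WM=21
i=20 t=26 v=7: → [25,30); WM=24
i=21 t=25 v=4: → [25,30); WM=24
i=22 t=27 v=7: → [25,30); WM=24
i=23 t=28 v=9: → [25,30); WM=26; [20,25) fires=6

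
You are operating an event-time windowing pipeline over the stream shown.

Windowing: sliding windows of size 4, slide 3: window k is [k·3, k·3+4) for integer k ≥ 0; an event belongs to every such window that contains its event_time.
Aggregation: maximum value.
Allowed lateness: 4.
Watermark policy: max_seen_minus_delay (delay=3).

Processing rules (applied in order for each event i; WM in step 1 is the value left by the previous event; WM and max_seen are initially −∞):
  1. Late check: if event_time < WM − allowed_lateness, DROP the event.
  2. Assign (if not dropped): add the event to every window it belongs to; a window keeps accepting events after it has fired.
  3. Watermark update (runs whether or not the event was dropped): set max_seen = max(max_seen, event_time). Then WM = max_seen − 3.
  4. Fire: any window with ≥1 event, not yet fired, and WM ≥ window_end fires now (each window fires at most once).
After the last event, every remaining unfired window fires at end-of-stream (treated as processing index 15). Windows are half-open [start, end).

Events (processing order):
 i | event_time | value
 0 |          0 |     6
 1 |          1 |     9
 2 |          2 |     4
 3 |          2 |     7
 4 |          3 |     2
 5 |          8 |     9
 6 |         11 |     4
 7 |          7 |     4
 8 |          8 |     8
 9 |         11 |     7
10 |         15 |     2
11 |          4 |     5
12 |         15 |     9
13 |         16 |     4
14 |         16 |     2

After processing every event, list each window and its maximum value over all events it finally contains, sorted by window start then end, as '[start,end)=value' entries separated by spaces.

i=0 t=0 v=6: → [0,4); WM=-3
i=1 t=1 v=9: → [0,4); WM=-2
i=2 t=2 v=4: → [0,4); WM=-1
i=3 t=2 v=7: → [0,4); WM=-1
i=4 t=3 v=2: → [3,7),[0,4); WM=0
i=5 t=8 v=9: → [6,10); WM=5; [0,4) fires=9
i=6 t=11 v=4: → [9,13); WM=8; [3,7) fires=2
i=7 t=7 v=4: → [6,10); WM=8
i=8 t=8 v=8: → [6,10); WM=8
i=9 t=11 v=7: → [9,13); WM=8
i=10 t=15 v=2: → [15,19),[12,16); WM=12; [6,10) fires=9
i=11 t=4 v=5: DROP (t<12-4); WM=12
i=12 t=15 v=9: → [15,19),[12,16); WM=12
i=13 t=16 v=4: → [15,19); WM=13; [9,13) fires=7
i=14 t=16 v=2: → [15,19); WM=13

[0,4)=9 [3,7)=2 [6,10)=9 [9,13)=7 [12,16)=9 [15,19)=9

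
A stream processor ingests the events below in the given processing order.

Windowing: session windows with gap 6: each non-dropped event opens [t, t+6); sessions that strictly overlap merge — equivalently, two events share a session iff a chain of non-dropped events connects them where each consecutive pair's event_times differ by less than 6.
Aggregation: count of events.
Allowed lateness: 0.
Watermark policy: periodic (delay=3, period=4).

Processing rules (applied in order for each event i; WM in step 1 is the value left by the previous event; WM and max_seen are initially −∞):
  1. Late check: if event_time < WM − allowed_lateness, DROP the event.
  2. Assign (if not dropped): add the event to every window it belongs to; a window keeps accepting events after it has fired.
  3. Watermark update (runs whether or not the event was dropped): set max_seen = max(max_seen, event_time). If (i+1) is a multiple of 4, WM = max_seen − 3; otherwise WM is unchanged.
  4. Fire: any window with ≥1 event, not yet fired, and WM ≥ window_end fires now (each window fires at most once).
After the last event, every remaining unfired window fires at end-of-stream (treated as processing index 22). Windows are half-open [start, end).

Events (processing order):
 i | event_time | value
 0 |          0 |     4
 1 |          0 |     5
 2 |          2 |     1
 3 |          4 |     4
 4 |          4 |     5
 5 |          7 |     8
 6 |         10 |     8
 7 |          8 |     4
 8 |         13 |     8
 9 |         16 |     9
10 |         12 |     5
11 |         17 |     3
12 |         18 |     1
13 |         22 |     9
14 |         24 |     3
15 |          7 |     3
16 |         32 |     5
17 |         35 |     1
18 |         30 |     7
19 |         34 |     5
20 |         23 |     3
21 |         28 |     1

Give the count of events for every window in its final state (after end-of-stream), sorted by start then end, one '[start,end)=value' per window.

[0,30)=15 [30,41)=4

i=0 t=0 v=4: → [0,6); WM=−∞
i=1 t=0 v=5: → [0,6); WM=−∞
i=2 t=2 v=1: → [0,8); WM=−∞
i=3 t=4 v=4: → [0,10); WM=1
i=4 t=4 v=5: → [0,10); WM=1
i=5 t=7 v=8: → [0,13); WM=1
i=6 t=10 v=8: → [0,16); WM=1
i=7 t=8 v=4: → [0,16); WM=7
i=8 t=13 v=8: → [0,19); WM=7
i=9 t=16 v=9: → [0,22); WM=7
i=10 t=12 v=5: → [0,22); WM=7
i=11 t=17 v=3: → [0,23); WM=14
i=12 t=18 v=1: → [0,24); WM=14
i=13 t=22 v=9: → [0,28); WM=14
i=14 t=24 v=3: → [0,30); WM=14
i=15 t=7 v=3: DROP (t<14-0); WM=21
i=16 t=32 v=5: → [32,38); WM=21
i=17 t=35 v=1: → [32,41); WM=21
i=18 t=30 v=7: → [30,41); WM=21
i=19 t=34 v=5: → [30,41); WM=32
i=20 t=23 v=3: DROP (t<32-0); WM=32
i=21 t=28 v=1: DROP (t<32-0); WM=32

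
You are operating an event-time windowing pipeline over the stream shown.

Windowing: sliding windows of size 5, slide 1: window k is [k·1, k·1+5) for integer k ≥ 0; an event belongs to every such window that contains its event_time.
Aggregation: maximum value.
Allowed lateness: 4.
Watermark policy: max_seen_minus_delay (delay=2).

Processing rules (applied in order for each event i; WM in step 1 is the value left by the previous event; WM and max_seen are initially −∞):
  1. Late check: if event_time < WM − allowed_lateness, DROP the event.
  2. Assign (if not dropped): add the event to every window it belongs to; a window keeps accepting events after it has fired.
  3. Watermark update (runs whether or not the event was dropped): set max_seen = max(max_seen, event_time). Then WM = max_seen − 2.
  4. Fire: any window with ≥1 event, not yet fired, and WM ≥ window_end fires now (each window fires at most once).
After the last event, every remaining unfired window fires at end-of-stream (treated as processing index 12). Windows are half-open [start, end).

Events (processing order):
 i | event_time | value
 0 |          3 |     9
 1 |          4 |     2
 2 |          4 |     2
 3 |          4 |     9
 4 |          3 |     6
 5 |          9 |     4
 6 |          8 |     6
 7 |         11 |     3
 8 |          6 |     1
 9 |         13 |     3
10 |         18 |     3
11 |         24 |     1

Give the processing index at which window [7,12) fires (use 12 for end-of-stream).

10

i=0 t=3 v=9: → [3,8),[2,7),[1,6),[0,5); WM=1
i=1 t=4 v=2: → [4,9),[3,8),[2,7),[1,6),[0,5); WM=2
i=2 t=4 v=2: → [4,9),[3,8),[2,7),[1,6),[0,5); WM=2
i=3 t=4 v=9: → [4,9),[3,8),[2,7),[1,6),[0,5); WM=2
i=4 t=3 v=6: → [3,8),[2,7),[1,6),[0,5); WM=2
i=5 t=9 v=4: → [9,14),[8,13),[7,12),[6,11),[5,10); WM=7; [0,5) fires=9 [1,6) fires=9 [2,7) fires=9
i=6 t=8 v=6: → [8,13),[7,12),[6,11),[5,10),[4,9); WM=7
i=7 t=11 v=3: → [11,16),[10,15),[9,14),[8,13),[7,12); WM=9; [3,8) fires=9 [4,9) fires=9
i=8 t=6 v=1: → [6,11),[5,10),[4,9),[3,8),[2,7); WM=9
i=9 t=13 v=3: → [13,18),[12,17),[11,16),[10,15),[9,14); WM=11; [5,10) fires=6 [6,11) fires=6
i=10 t=18 v=3: → [18,23),[17,22),[16,21),[15,20),[14,19); WM=16; [7,12) fires=6 [8,13) fires=6 [9,14) fires=4 [10,15) fires=3 [11,16) fires=3
i=11 t=24 v=1: → [24,29),[23,28),[22,27),[21,26),[20,25); WM=22; [12,17) fires=3 [13,18) fires=3 [14,19) fires=3 [15,20) fires=3 [16,21) fires=3 [17,22) fires=3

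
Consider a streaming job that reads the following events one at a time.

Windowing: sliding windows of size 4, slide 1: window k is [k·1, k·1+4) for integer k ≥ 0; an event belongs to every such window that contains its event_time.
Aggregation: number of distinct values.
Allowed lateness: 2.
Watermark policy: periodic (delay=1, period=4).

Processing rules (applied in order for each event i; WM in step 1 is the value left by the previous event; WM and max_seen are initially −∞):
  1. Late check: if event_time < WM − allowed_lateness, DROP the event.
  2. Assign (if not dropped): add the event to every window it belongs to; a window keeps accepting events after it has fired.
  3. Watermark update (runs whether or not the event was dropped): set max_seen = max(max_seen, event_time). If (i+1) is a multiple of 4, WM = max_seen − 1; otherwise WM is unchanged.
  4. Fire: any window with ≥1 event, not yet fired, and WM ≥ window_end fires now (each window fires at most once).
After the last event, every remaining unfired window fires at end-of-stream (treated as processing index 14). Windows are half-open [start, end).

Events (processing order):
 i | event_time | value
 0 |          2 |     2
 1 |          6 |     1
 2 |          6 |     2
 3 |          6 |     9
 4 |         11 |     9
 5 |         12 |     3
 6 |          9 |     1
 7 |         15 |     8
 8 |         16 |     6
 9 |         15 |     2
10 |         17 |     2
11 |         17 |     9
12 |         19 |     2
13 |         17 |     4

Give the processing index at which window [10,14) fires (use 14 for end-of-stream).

i=0 t=2 v=2: → [2,6),[1,5),[0,4); WM=−∞
i=1 t=6 v=1: → [6,10),[5,9),[4,8),[3,7); WM=−∞
i=2 t=6 v=2: → [6,10),[5,9),[4,8),[3,7); WM=−∞
i=3 t=6 v=9: → [6,10),[5,9),[4,8),[3,7); WM=5; [0,4) fires=1 [1,5) fires=1
i=4 t=11 v=9: → [11,15),[10,14),[9,13),[8,12); WM=5
i=5 t=12 v=3: → [12,16),[11,15),[10,14),[9,13); WM=5
i=6 t=9 v=1: → [9,13),[8,12),[7,11),[6,10); WM=5
i=7 t=15 v=8: → [15,19),[14,18),[13,17),[12,16); WM=14; [2,6) fires=1 [3,7) fires=3 [4,8) fires=3 [5,9) fires=3 [6,10) fires=3 [7,11) fires=1 [8,12) fires=2 [9,13) fires=3 [10,14) fires=2
i=8 t=16 v=6: → [16,20),[15,19),[14,18),[13,17); WM=14
i=9 t=15 v=2: → [15,19),[14,18),[13,17),[12,16); WM=14
i=10 t=17 v=2: → [17,21),[16,20),[15,19),[14,18); WM=14
i=11 t=17 v=9: → [17,21),[16,20),[15,19),[14,18); WM=16; [11,15) fires=2 [12,16) fires=3
i=12 t=19 v=2: → [19,23),[18,22),[17,21),[16,20); WM=16
i=13 t=17 v=4: → [17,21),[16,20),[15,19),[14,18); WM=16

7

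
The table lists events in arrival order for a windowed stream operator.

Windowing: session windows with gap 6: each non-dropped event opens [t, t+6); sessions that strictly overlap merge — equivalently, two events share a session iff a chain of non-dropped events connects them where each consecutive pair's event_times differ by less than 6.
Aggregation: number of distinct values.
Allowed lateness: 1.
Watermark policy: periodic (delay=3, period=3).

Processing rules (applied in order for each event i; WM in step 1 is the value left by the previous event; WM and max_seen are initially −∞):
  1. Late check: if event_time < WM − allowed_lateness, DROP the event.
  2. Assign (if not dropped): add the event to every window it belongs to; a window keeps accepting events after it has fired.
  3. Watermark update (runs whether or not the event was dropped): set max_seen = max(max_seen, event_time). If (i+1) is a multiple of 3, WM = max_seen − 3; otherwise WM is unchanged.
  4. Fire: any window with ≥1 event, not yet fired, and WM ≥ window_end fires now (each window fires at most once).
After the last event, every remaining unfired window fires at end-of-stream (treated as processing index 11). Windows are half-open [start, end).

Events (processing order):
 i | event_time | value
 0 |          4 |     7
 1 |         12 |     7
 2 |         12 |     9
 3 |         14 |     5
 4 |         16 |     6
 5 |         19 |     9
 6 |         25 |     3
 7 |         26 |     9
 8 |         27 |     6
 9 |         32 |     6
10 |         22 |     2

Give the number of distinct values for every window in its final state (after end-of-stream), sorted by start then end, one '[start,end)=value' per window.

[4,10)=1 [12,25)=4 [25,38)=3

i=0 t=4 v=7: → [4,10); WM=−∞
i=1 t=12 v=7: → [12,18); WM=−∞
i=2 t=12 v=9: → [12,18); WM=9
i=3 t=14 v=5: → [12,20); WM=9
i=4 t=16 v=6: → [12,22); WM=9
i=5 t=19 v=9: → [12,25); WM=16
i=6 t=25 v=3: → [25,31); WM=16
i=7 t=26 v=9: → [25,32); WM=16
i=8 t=27 v=6: → [25,33); WM=24
i=9 t=32 v=6: → [25,38); WM=24
i=10 t=22 v=2: DROP (t<24-1); WM=24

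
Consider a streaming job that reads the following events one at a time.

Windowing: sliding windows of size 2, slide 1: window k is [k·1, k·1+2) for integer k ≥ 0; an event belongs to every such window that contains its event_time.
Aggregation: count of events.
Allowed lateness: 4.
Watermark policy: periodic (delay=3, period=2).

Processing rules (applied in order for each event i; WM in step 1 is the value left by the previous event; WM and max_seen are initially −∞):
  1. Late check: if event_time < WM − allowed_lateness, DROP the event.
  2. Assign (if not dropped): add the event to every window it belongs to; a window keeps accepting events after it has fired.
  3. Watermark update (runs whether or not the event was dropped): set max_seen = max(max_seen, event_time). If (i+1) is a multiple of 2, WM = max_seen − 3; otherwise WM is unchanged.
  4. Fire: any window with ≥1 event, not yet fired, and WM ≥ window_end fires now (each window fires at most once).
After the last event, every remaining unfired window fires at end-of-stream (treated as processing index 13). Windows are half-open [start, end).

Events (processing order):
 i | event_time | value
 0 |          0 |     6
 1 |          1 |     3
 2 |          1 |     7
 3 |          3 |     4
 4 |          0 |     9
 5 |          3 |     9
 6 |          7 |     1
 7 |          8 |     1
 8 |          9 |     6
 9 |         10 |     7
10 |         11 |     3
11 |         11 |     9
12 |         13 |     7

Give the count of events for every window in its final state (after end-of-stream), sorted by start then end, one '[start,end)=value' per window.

i=0 t=0 v=6: → [0,2); WM=−∞
i=1 t=1 v=3: → [1,3),[0,2); WM=-2
i=2 t=1 v=7: → [1,3),[0,2); WM=-2
i=3 t=3 v=4: → [3,5),[2,4); WM=0
i=4 t=0 v=9: → [0,2); WM=0
i=5 t=3 v=9: → [3,5),[2,4); WM=0
i=6 t=7 v=1: → [7,9),[6,8); WM=0
i=7 t=8 v=1: → [8,10),[7,9); WM=5; [0,2) fires=4 [1,3) fires=2 [2,4) fires=2 [3,5) fires=2
i=8 t=9 v=6: → [9,11),[8,10); WM=5
i=9 t=10 v=7: → [10,12),[9,11); WM=7
i=10 t=11 v=3: → [11,13),[10,12); WM=7
i=11 t=11 v=9: → [11,13),[10,12); WM=8; [6,8) fires=1
i=12 t=13 v=7: → [13,15),[12,14); WM=8

[0,2)=4 [1,3)=2 [2,4)=2 [3,5)=2 [6,8)=1 [7,9)=2 [8,10)=2 [9,11)=2 [10,12)=3 [11,13)=2 [12,14)=1 [13,15)=1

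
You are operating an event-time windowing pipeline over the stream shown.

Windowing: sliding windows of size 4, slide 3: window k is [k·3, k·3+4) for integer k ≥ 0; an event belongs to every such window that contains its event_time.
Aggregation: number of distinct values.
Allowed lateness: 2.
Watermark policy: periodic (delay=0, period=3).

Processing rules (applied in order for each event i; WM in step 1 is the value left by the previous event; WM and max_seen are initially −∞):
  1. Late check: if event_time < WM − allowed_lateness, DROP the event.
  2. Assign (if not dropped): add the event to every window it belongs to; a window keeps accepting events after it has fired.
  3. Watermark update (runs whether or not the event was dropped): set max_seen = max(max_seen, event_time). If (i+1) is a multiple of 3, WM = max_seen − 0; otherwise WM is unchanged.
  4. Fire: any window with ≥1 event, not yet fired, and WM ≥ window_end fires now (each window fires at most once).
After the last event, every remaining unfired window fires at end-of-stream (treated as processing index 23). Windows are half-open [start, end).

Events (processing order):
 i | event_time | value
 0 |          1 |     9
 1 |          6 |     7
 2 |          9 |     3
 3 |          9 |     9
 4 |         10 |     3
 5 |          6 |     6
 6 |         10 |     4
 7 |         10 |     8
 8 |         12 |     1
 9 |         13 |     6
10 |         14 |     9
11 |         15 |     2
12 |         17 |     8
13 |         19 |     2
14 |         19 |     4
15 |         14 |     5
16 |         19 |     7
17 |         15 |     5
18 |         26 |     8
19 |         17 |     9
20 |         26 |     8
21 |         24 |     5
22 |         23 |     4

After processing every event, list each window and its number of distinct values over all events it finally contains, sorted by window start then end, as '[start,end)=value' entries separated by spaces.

i=0 t=1 v=9: → [0,4); WM=−∞
i=1 t=6 v=7: → [6,10),[3,7); WM=−∞
i=2 t=9 v=3: → [9,13),[6,10); WM=9; [0,4) fires=1 [3,7) fires=1
i=3 t=9 v=9: → [9,13),[6,10); WM=9
i=4 t=10 v=3: → [9,13); WM=9
i=5 t=6 v=6: DROP (t<9-2); WM=10; [6,10) fires=3
i=6 t=10 v=4: → [9,13); WM=10
i=7 t=10 v=8: → [9,13); WM=10
i=8 t=12 v=1: → [12,16),[9,13); WM=12
i=9 t=13 v=6: → [12,16); WM=12
i=10 t=14 v=9: → [12,16); WM=12
i=11 t=15 v=2: → [15,19),[12,16); WM=15; [9,13) fires=5
i=12 t=17 v=8: → [15,19); WM=15
i=13 t=19 v=2: → [18,22); WM=15
i=14 t=19 v=4: → [18,22); WM=19; [12,16) fires=4 [15,19) fires=2
i=15 t=14 v=5: DROP (t<19-2); WM=19
i=16 t=19 v=7: → [18,22); WM=19
i=17 t=15 v=5: DROP (t<19-2); WM=19
i=18 t=26 v=8: → [24,28); WM=19
i=19 t=17 v=9: → [15,19); WM=19
i=20 t=26 v=8: → [24,28); WM=26; [18,22) fires=3
i=21 t=24 v=5: → [24,28),[21,25); WM=26; [21,25) fires=1
i=22 t=23 v=4: DROP (t<26-2); WM=26

[0,4)=1 [3,7)=1 [6,10)=3 [9,13)=5 [12,16)=4 [15,19)=3 [18,22)=3 [21,25)=1 [24,28)=2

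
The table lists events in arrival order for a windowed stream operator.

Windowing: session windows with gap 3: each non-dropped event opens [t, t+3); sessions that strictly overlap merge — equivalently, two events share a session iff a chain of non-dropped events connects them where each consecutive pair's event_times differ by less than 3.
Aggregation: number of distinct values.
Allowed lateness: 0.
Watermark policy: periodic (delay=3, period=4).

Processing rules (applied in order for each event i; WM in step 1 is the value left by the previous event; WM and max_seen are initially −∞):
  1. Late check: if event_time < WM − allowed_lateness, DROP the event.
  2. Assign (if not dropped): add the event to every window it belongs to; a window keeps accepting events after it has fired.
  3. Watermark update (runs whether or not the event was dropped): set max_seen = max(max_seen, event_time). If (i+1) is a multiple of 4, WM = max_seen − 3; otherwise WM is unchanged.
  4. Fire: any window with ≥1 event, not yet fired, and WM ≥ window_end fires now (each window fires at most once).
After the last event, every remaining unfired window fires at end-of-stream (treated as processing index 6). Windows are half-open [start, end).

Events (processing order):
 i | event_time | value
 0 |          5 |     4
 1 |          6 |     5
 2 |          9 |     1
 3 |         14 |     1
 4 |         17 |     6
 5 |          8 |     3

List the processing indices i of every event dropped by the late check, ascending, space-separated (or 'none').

5

i=0 t=5 v=4: → [5,8); WM=−∞
i=1 t=6 v=5: → [5,9); WM=−∞
i=2 t=9 v=1: → [9,12); WM=−∞
i=3 t=14 v=1: → [14,17); WM=11
i=4 t=17 v=6: → [17,20); WM=11
i=5 t=8 v=3: DROP (t<11-0); WM=11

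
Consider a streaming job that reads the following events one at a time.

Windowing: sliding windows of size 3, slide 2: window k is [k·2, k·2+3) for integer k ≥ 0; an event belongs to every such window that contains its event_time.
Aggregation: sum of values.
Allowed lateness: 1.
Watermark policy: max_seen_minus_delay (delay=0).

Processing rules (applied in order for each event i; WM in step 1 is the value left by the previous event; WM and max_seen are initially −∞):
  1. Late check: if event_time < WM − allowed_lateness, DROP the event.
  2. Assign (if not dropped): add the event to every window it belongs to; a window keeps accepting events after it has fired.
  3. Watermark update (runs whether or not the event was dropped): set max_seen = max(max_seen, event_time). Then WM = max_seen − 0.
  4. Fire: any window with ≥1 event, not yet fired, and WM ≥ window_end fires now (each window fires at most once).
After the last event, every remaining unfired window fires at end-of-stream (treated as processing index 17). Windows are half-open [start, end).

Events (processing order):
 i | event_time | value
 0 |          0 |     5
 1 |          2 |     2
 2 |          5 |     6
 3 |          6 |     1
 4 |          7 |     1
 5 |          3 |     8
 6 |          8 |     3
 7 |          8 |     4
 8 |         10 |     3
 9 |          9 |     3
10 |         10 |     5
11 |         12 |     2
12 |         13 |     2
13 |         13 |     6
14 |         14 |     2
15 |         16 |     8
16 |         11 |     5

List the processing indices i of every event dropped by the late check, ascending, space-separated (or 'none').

i=0 t=0 v=5: → [0,3); WM=0
i=1 t=2 v=2: → [2,5),[0,3); WM=2
i=2 t=5 v=6: → [4,7); WM=5; [0,3) fires=7 [2,5) fires=2
i=3 t=6 v=1: → [6,9),[4,7); WM=6
i=4 t=7 v=1: → [6,9); WM=7; [4,7) fires=7
i=5 t=3 v=8: DROP (t<7-1); WM=7
i=6 t=8 v=3: → [8,11),[6,9); WM=8
i=7 t=8 v=4: → [8,11),[6,9); WM=8
i=8 t=10 v=3: → [10,13),[8,11); WM=10; [6,9) fires=9
i=9 t=9 v=3: → [8,11); WM=10
i=10 t=10 v=5: → [10,13),[8,11); WM=10
i=11 t=12 v=2: → [12,15),[10,13); WM=12; [8,11) fires=18
i=12 t=13 v=2: → [12,15); WM=13; [10,13) fires=10
i=13 t=13 v=6: → [12,15); WM=13
i=14 t=14 v=2: → [14,17),[12,15); WM=14
i=15 t=16 v=8: → [16,19),[14,17); WM=16; [12,15) fires=12
i=16 t=11 v=5: DROP (t<16-1); WM=16

5 16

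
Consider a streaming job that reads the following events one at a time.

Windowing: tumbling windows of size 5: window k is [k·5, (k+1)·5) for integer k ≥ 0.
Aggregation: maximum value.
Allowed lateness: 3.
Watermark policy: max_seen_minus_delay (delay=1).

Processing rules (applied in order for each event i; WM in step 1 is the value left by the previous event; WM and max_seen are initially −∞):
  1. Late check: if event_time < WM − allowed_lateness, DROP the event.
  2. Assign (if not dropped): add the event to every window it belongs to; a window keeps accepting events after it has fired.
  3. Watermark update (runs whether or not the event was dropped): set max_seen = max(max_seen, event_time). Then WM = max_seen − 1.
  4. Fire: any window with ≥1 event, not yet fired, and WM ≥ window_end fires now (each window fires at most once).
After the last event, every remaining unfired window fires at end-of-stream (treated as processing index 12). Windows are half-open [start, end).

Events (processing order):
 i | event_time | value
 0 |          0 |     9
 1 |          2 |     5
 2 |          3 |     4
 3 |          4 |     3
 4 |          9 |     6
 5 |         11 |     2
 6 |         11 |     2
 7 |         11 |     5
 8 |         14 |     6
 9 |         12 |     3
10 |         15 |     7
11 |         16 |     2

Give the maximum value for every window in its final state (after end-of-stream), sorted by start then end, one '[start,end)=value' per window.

i=0 t=0 v=9: → [0,5); WM=-1
i=1 t=2 v=5: → [0,5); WM=1
i=2 t=3 v=4: → [0,5); WM=2
i=3 t=4 v=3: → [0,5); WM=3
i=4 t=9 v=6: → [5,10); WM=8; [0,5) fires=9
i=5 t=11 v=2: → [10,15); WM=10; [5,10) fires=6
i=6 t=11 v=2: → [10,15); WM=10
i=7 t=11 v=5: → [10,15); WM=10
i=8 t=14 v=6: → [10,15); WM=13
i=9 t=12 v=3: → [10,15); WM=13
i=10 t=15 v=7: → [15,20); WM=14
i=11 t=16 v=2: → [15,20); WM=15; [10,15) fires=6

[0,5)=9 [5,10)=6 [10,15)=6 [15,20)=7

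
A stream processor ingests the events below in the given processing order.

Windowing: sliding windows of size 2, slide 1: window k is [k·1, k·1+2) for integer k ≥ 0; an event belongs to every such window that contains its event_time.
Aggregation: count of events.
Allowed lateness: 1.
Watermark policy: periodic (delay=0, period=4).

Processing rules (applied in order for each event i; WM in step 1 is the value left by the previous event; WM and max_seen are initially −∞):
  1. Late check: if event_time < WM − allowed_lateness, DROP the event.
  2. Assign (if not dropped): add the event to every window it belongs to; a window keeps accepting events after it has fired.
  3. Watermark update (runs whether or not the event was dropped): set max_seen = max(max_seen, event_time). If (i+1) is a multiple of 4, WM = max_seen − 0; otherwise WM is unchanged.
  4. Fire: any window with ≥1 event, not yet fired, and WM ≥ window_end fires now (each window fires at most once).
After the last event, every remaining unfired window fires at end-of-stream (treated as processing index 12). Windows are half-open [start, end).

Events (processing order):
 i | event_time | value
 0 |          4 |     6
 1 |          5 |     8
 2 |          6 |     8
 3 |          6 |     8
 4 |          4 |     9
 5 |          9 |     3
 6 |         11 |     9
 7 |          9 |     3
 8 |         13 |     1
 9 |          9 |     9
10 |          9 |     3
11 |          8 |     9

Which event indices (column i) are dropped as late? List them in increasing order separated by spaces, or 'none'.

i=0 t=4 v=6: → [4,6),[3,5); WM=−∞
i=1 t=5 v=8: → [5,7),[4,6); WM=−∞
i=2 t=6 v=8: → [6,8),[5,7); WM=−∞
i=3 t=6 v=8: → [6,8),[5,7); WM=6; [3,5) fires=1 [4,6) fires=2
i=4 t=4 v=9: DROP (t<6-1); WM=6
i=5 t=9 v=3: → [9,11),[8,10); WM=6
i=6 t=11 v=9: → [11,13),[10,12); WM=6
i=7 t=9 v=3: → [9,11),[8,10); WM=11; [5,7) fires=3 [6,8) fires=2 [8,10) fires=2 [9,11) fires=2
i=8 t=13 v=1: → [13,15),[12,14); WM=11
i=9 t=9 v=9: DROP (t<11-1); WM=11
i=10 t=9 v=3: DROP (t<11-1); WM=11
i=11 t=8 v=9: DROP (t<11-1); WM=13; [10,12) fires=1 [11,13) fires=1

4 9 10 11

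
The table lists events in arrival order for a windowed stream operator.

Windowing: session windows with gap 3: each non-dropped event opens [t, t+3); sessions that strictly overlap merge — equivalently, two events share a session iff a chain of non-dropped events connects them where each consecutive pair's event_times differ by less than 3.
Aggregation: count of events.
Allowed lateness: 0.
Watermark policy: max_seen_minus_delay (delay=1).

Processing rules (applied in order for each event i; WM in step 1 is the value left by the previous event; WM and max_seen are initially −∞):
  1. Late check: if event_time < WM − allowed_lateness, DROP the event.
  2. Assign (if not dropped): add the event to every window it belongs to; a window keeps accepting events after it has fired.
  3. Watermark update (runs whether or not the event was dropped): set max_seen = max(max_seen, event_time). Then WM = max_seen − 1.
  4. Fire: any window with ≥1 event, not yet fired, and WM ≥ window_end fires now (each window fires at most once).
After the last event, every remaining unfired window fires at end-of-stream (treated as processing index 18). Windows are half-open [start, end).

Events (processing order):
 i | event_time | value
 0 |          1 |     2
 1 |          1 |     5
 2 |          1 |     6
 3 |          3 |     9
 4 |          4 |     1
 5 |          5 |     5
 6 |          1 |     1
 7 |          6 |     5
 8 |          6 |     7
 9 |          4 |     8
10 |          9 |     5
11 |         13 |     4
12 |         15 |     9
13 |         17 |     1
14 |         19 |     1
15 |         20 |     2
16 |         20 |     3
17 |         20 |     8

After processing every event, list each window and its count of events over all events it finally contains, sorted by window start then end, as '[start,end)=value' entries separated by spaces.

i=0 t=1 v=2: → [1,4); WM=0
i=1 t=1 v=5: → [1,4); WM=0
i=2 t=1 v=6: → [1,4); WM=0
i=3 t=3 v=9: → [1,6); WM=2
i=4 t=4 v=1: → [1,7); WM=3
i=5 t=5 v=5: → [1,8); WM=4
i=6 t=1 v=1: DROP (t<4-0); WM=4
i=7 t=6 v=5: → [1,9); WM=5
i=8 t=6 v=7: → [1,9); WM=5
i=9 t=4 v=8: DROP (t<5-0); WM=5
i=10 t=9 v=5: → [9,12); WM=8
i=11 t=13 v=4: → [13,16); WM=12
i=12 t=15 v=9: → [13,18); WM=14
i=13 t=17 v=1: → [13,20); WM=16
i=14 t=19 v=1: → [13,22); WM=18
i=15 t=20 v=2: → [13,23); WM=19
i=16 t=20 v=3: → [13,23); WM=19
i=17 t=20 v=8: → [13,23); WM=19

[1,9)=8 [9,12)=1 [13,23)=7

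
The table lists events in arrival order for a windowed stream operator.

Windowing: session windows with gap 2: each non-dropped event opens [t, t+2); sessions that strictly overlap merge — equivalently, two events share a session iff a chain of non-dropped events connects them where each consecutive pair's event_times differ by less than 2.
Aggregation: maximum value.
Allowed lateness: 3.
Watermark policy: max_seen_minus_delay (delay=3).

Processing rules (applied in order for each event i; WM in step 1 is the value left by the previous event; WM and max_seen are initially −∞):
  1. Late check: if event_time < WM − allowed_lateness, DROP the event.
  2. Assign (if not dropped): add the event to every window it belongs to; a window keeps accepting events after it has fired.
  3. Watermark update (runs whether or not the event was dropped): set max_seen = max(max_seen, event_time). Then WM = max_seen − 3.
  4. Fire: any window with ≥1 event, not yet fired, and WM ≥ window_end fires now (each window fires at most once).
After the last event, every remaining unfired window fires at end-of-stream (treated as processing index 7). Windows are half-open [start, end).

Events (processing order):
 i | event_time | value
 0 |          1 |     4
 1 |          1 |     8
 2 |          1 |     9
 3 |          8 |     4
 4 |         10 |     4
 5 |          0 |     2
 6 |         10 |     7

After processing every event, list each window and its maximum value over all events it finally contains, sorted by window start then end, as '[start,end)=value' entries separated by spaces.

i=0 t=1 v=4: → [1,3); WM=-2
i=1 t=1 v=8: → [1,3); WM=-2
i=2 t=1 v=9: → [1,3); WM=-2
i=3 t=8 v=4: → [8,10); WM=5
i=4 t=10 v=4: → [10,12); WM=7
i=5 t=0 v=2: DROP (t<7-3); WM=7
i=6 t=10 v=7: → [10,12); WM=7

[1,3)=9 [8,10)=4 [10,12)=7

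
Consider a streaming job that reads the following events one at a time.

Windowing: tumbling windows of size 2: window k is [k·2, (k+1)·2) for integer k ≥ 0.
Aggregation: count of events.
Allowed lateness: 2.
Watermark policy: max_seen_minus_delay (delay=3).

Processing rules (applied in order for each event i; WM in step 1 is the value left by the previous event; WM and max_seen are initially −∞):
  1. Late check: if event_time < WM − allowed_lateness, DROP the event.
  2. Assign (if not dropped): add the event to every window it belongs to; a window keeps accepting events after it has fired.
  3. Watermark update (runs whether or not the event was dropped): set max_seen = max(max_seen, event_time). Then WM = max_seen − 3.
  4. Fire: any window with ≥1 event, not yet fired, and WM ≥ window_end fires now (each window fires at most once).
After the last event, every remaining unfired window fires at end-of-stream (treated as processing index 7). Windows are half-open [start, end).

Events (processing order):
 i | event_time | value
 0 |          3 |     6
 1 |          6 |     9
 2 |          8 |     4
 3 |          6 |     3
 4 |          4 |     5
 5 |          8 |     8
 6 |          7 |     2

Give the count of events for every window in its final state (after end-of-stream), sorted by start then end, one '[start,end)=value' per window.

i=0 t=3 v=6: → [2,4); WM=0
i=1 t=6 v=9: → [6,8); WM=3
i=2 t=8 v=4: → [8,10); WM=5; [2,4) fires=1
i=3 t=6 v=3: → [6,8); WM=5
i=4 t=4 v=5: → [4,6); WM=5
i=5 t=8 v=8: → [8,10); WM=5
i=6 t=7 v=2: → [6,8); WM=5

[2,4)=1 [4,6)=1 [6,8)=3 [8,10)=2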